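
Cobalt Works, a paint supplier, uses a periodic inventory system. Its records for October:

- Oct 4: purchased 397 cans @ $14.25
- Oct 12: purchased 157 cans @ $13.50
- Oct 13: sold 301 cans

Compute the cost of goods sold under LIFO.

Oct 13, 301 sold [LIFO — newest first]: 157 @ $13.50 + 144 @ $14.25 = $4,171.50
Ending inventory: 253 @ $14.25 = $3,605.25
Check: goods available $7,776.75 = COGS $4,171.50 + ending $3,605.25

COGS = $4,171.50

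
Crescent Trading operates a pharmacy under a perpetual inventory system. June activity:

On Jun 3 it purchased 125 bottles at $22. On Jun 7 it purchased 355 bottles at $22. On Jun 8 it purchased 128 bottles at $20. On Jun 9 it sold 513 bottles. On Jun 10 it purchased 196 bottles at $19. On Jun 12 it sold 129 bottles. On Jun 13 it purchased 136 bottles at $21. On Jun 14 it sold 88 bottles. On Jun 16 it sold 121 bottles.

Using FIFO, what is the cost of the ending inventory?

Ending inventory = $1,869

Jun 9, 513 sold [FIFO — oldest first]: 125 @ $22 + 355 @ $22 + 33 @ $20 = $11,220
Jun 12, 129 sold [FIFO — oldest first]: 95 @ $20 + 34 @ $19 = $2,546
Jun 14, 88 sold [FIFO — oldest first]: 88 @ $19 = $1,672
Jun 16, 121 sold [FIFO — oldest first]: 74 @ $19 + 47 @ $21 = $2,393
Total COGS = $11,220 + $2,546 + $1,672 + $2,393 = $17,831
Ending inventory: 89 @ $21 = $1,869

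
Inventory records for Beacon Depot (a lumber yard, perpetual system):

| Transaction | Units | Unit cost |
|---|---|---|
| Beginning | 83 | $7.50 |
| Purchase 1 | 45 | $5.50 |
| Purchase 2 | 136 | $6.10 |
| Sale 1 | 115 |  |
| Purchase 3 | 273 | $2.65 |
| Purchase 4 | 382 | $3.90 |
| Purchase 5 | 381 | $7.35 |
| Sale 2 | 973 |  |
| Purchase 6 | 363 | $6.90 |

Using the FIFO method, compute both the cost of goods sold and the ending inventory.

Sale 1 (115) [FIFO — oldest first]: 83 @ $7.50 + 32 @ $5.50 = $798.50
Sale 2 (973) [FIFO — oldest first]: 13 @ $5.50 + 136 @ $6.10 + 273 @ $2.65 + 382 @ $3.90 + 169 @ $7.35 = $4,356.50
Total COGS = $798.50 + $4,356.50 = $5,155.00
Ending inventory: 212 @ $7.35 + 363 @ $6.90 = $4,062.90
Check: goods available $9,217.90 = COGS $5,155.00 + ending $4,062.90

COGS = $5,155.00; ending inventory = $4,062.90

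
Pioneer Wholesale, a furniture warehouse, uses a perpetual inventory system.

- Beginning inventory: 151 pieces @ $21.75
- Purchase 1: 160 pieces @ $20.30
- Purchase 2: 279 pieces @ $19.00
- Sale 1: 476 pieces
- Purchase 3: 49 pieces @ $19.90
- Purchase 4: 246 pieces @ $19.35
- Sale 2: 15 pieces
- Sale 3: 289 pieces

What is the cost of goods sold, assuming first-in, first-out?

Sale 1 (476) [FIFO — oldest first]: 151 @ $21.75 + 160 @ $20.30 + 165 @ $19.00 = $9,667.25
Sale 2 (15) [FIFO — oldest first]: 15 @ $19.00 = $285.00
Sale 3 (289) [FIFO — oldest first]: 99 @ $19.00 + 49 @ $19.90 + 141 @ $19.35 = $5,584.45
Total COGS = $9,667.25 + $285.00 + $5,584.45 = $15,536.70
Ending inventory: 105 @ $19.35 = $2,031.75
Check: goods available $17,568.45 = COGS $15,536.70 + ending $2,031.75

COGS = $15,536.70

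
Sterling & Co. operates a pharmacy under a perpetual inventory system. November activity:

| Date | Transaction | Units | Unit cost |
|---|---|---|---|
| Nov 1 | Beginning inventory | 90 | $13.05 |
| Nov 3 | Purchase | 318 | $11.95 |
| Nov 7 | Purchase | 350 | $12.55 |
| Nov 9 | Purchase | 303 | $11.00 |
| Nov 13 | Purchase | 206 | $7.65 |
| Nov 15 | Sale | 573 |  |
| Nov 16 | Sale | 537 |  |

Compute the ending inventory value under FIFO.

Nov 15, 573 sold [FIFO — oldest first]: 90 @ $13.05 + 318 @ $11.95 + 165 @ $12.55 = $7,045.35
Nov 16, 537 sold [FIFO — oldest first]: 185 @ $12.55 + 303 @ $11.00 + 49 @ $7.65 = $6,029.60
Total COGS = $7,045.35 + $6,029.60 = $13,074.95
Ending inventory: 157 @ $7.65 = $1,201.05

Ending inventory = $1,201.05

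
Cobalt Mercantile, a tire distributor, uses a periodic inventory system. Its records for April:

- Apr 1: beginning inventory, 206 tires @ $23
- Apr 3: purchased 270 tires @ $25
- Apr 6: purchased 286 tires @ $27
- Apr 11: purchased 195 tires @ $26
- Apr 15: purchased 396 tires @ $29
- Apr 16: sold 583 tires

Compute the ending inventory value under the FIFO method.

Ending inventory = $21,387

Apr 16, 583 sold [FIFO — oldest first]: 206 @ $23 + 270 @ $25 + 107 @ $27 = $14,377
Ending inventory: 179 @ $27 + 195 @ $26 + 396 @ $29 = $21,387
Check: goods available $35,764 = COGS $14,377 + ending $21,387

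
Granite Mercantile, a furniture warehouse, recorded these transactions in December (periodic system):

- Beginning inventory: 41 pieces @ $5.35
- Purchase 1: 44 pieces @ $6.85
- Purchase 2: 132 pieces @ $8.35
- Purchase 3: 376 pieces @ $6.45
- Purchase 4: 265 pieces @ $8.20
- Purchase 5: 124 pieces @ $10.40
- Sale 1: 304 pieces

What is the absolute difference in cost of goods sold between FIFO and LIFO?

FIFO COGS: 41 @ $5.35 + 44 @ $6.85 + 132 @ $8.35 + 87 @ $6.45 = $2,184.10
LIFO COGS: 124 @ $10.40 + 180 @ $8.20 = $2,765.60
Difference = |$2,184.10 − $2,765.60| = $581.50

$581.50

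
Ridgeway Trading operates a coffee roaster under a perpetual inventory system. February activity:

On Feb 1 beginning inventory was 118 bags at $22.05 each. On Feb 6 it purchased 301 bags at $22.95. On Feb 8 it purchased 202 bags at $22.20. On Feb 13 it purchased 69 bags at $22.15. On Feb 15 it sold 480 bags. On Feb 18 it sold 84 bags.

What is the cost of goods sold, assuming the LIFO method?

Feb 15, 480 sold [LIFO — newest first]: 69 @ $22.15 + 202 @ $22.20 + 209 @ $22.95 = $10,809.30
Feb 18, 84 sold [LIFO — newest first]: 84 @ $22.95 = $1,927.80
Total COGS = $10,809.30 + $1,927.80 = $12,737.10
Ending inventory: 118 @ $22.05 + 8 @ $22.95 = $2,785.50
Check: goods available $15,522.60 = COGS $12,737.10 + ending $2,785.50

COGS = $12,737.10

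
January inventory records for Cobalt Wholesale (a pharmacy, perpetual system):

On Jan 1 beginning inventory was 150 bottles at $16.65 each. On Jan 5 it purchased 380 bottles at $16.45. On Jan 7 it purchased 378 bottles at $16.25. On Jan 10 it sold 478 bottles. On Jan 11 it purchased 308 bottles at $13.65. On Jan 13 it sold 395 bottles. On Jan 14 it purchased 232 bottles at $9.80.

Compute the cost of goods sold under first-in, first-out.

Jan 10, 478 sold [FIFO — oldest first]: 150 @ $16.65 + 328 @ $16.45 = $7,893.10
Jan 13, 395 sold [FIFO — oldest first]: 52 @ $16.45 + 343 @ $16.25 = $6,429.15
Total COGS = $7,893.10 + $6,429.15 = $14,322.25
Ending inventory: 35 @ $16.25 + 308 @ $13.65 + 232 @ $9.80 = $7,046.55

COGS = $14,322.25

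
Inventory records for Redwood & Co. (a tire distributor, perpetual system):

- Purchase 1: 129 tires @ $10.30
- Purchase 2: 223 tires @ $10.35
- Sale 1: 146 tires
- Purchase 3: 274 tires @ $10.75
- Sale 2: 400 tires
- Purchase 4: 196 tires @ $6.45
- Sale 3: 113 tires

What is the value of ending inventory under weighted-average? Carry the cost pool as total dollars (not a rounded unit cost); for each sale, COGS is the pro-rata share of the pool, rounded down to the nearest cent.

Ending inventory = $1,246.03

After Purchase 1: 129 on hand, pool $1,328.70 (≈ $10.3000 each)
After Purchase 2: 352 on hand, pool $3,636.75 (≈ $10.3317 each)
Sale 1, sell 146: 146/352 × $3,636.75 → $1,508.42
After Purchase 3: 480 on hand, pool $5,073.83 (≈ $10.5705 each)
Sale 2, sell 400: 400/480 × $5,073.83 → $4,228.19
After Purchase 4: 276 on hand, pool $2,109.84 (≈ $7.6443 each)
Sale 3, sell 113: 113/276 × $2,109.84 → $863.81
Total COGS = $1,508.42 + $4,228.19 + $863.81 = $6,600.42
Ending inventory (cost pool remaining) = $1,246.03
Check: goods available $7,846.45 = COGS $6,600.42 + ending $1,246.03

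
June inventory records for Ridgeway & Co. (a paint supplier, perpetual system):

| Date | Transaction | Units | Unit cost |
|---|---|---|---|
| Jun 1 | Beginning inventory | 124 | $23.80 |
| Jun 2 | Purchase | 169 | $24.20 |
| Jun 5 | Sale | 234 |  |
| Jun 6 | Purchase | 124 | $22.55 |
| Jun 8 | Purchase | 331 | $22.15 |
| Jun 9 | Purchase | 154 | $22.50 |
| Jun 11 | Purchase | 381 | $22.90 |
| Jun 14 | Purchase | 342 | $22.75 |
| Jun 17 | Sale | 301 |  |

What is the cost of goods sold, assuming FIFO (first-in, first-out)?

Jun 5, 234 sold [FIFO — oldest first]: 124 @ $23.80 + 110 @ $24.20 = $5,613.20
Jun 17, 301 sold [FIFO — oldest first]: 59 @ $24.20 + 124 @ $22.55 + 118 @ $22.15 = $6,837.70
Total COGS = $5,613.20 + $6,837.70 = $12,450.90
Ending inventory: 213 @ $22.15 + 154 @ $22.50 + 381 @ $22.90 + 342 @ $22.75 = $24,688.35

COGS = $12,450.90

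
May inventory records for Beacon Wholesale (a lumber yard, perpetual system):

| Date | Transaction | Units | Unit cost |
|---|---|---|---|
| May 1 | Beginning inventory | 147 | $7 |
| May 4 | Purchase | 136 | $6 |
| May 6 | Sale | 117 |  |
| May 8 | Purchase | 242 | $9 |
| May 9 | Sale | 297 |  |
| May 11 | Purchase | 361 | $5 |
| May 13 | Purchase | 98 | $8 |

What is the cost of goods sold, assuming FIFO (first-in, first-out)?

May 6, 117 sold [FIFO — oldest first]: 117 @ $7 = $819
May 9, 297 sold [FIFO — oldest first]: 30 @ $7 + 136 @ $6 + 131 @ $9 = $2,205
Total COGS = $819 + $2,205 = $3,024
Ending inventory: 111 @ $9 + 361 @ $5 + 98 @ $8 = $3,588

COGS = $3,024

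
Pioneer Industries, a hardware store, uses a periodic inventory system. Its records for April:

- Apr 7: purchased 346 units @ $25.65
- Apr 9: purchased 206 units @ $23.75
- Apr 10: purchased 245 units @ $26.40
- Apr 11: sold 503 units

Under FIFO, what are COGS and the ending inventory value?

Apr 11, 503 sold [FIFO — oldest first]: 346 @ $25.65 + 157 @ $23.75 = $12,603.65
Ending inventory: 49 @ $23.75 + 245 @ $26.40 = $7,631.75

COGS = $12,603.65; ending inventory = $7,631.75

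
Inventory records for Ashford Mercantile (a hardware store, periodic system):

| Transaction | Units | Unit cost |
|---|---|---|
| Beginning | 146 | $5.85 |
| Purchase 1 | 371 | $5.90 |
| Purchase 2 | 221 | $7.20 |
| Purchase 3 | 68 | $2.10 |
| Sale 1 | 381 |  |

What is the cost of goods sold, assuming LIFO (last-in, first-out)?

COGS = $2,276.80

Sale 1 (381) [LIFO — newest first]: 68 @ $2.10 + 221 @ $7.20 + 92 @ $5.90 = $2,276.80
Ending inventory: 146 @ $5.85 + 279 @ $5.90 = $2,500.20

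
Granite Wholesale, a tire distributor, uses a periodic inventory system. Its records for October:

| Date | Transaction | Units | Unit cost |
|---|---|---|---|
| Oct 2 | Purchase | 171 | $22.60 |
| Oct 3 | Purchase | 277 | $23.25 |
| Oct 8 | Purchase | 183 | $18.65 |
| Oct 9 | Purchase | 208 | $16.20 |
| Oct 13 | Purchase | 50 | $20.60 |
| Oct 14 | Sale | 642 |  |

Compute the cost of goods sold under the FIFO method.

COGS = $13,896.00

Oct 14, 642 sold [FIFO — oldest first]: 171 @ $22.60 + 277 @ $23.25 + 183 @ $18.65 + 11 @ $16.20 = $13,896.00
Ending inventory: 197 @ $16.20 + 50 @ $20.60 = $4,221.40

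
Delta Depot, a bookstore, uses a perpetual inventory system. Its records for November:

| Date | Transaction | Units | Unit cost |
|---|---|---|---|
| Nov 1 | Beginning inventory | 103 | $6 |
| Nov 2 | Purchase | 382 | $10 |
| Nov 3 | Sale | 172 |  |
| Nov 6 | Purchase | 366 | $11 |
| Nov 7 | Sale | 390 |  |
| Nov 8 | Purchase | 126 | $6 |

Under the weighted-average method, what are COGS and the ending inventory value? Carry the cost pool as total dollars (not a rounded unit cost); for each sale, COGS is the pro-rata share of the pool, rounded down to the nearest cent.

After Nov 1: 103 on hand, pool $618.00 (≈ $6.0000 each)
After Nov 2: 485 on hand, pool $4,438.00 (≈ $9.1505 each)
Nov 3, sell 172: 172/485 × $4,438.00 → $1,573.88
After Nov 6: 679 on hand, pool $6,890.12 (≈ $10.1475 each)
Nov 7, sell 390: 390/679 × $6,890.12 → $3,957.50
After Nov 8: 415 on hand, pool $3,688.62 (≈ $8.8882 each)
Total COGS = $1,573.88 + $3,957.50 = $5,531.38
Ending inventory (cost pool remaining) = $3,688.62

COGS = $5,531.38; ending inventory = $3,688.62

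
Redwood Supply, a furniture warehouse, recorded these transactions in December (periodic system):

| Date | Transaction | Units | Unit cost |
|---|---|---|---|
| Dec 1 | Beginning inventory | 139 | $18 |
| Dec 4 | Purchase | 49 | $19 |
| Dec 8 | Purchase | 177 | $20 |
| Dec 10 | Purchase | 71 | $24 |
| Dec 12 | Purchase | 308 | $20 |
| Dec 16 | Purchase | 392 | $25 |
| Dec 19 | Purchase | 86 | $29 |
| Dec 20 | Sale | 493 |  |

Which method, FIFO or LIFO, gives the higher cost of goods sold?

FIFO COGS: 139 @ $18 + 49 @ $19 + 177 @ $20 + 71 @ $24 + 57 @ $20 = $9,817
LIFO COGS: 86 @ $29 + 392 @ $25 + 15 @ $20 = $12,594

LIFO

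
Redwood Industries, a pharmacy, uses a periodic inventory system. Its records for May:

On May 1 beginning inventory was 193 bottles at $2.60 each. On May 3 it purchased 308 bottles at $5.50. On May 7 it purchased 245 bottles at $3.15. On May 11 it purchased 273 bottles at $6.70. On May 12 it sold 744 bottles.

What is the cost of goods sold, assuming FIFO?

COGS = $2,961.25

May 12, 744 sold [FIFO — oldest first]: 193 @ $2.60 + 308 @ $5.50 + 243 @ $3.15 = $2,961.25
Ending inventory: 2 @ $3.15 + 273 @ $6.70 = $1,835.40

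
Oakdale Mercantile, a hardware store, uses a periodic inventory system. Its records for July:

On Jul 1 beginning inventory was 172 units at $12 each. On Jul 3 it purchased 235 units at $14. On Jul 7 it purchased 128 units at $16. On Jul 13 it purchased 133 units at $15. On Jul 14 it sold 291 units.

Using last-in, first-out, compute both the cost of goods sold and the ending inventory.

COGS = $4,463; ending inventory = $4,934

Jul 14, 291 sold [LIFO — newest first]: 133 @ $15 + 128 @ $16 + 30 @ $14 = $4,463
Ending inventory: 172 @ $12 + 205 @ $14 = $4,934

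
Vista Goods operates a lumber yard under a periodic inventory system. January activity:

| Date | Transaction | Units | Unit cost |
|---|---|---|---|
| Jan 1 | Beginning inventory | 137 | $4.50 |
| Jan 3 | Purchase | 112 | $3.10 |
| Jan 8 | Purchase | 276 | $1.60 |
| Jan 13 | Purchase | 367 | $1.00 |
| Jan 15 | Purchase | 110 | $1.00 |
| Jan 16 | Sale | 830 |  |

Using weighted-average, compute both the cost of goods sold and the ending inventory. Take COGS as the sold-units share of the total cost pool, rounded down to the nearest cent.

COGS = $1,559.19; ending inventory = $323.11

Jan 16, sell 830: 830/1002 × $1,882.30 → $1,559.19
Ending inventory (cost pool remaining) = $323.11
Check: goods available $1,882.30 = COGS $1,559.19 + ending $323.11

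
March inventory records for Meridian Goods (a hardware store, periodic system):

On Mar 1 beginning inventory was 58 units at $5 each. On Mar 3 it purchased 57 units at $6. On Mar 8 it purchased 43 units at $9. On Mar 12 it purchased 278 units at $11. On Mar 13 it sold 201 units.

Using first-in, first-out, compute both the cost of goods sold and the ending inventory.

COGS = $1,492; ending inventory = $2,585

Mar 13, 201 sold [FIFO — oldest first]: 58 @ $5 + 57 @ $6 + 43 @ $9 + 43 @ $11 = $1,492
Ending inventory: 235 @ $11 = $2,585
Check: goods available $4,077 = COGS $1,492 + ending $2,585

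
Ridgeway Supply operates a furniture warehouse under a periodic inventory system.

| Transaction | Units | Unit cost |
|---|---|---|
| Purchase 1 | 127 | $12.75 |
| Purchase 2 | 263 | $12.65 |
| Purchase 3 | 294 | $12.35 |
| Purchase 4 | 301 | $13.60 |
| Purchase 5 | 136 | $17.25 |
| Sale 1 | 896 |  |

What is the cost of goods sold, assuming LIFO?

Sale 1 (896) [LIFO — newest first]: 136 @ $17.25 + 301 @ $13.60 + 294 @ $12.35 + 165 @ $12.65 = $12,157.75
Ending inventory: 127 @ $12.75 + 98 @ $12.65 = $2,858.95
Check: goods available $15,016.70 = COGS $12,157.75 + ending $2,858.95

COGS = $12,157.75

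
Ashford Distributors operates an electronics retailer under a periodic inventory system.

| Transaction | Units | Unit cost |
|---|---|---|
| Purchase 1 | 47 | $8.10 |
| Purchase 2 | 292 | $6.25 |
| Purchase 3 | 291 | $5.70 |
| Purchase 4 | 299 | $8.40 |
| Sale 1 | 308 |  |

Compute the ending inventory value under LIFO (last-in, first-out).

Ending inventory = $3,813.10

Sale 1 (308) [LIFO — newest first]: 299 @ $8.40 + 9 @ $5.70 = $2,562.90
Ending inventory: 47 @ $8.10 + 292 @ $6.25 + 282 @ $5.70 = $3,813.10
Check: goods available $6,376.00 = COGS $2,562.90 + ending $3,813.10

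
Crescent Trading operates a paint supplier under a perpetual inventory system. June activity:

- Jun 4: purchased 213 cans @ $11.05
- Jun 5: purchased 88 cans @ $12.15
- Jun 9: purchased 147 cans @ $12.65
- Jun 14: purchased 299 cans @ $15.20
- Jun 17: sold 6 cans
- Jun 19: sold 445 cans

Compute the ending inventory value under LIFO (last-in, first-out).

Jun 17, 6 sold [LIFO — newest first]: 6 @ $15.20 = $91.20
Jun 19, 445 sold [LIFO — newest first]: 293 @ $15.20 + 147 @ $12.65 + 5 @ $12.15 = $6,373.90
Total COGS = $91.20 + $6,373.90 = $6,465.10
Ending inventory: 213 @ $11.05 + 83 @ $12.15 = $3,362.10
Check: goods available $9,827.20 = COGS $6,465.10 + ending $3,362.10

Ending inventory = $3,362.10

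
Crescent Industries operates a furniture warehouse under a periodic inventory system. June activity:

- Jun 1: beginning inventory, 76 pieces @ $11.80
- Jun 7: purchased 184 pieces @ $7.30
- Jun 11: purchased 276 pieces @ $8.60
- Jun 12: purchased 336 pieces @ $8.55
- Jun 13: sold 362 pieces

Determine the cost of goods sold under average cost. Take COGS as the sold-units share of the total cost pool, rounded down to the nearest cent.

Jun 13, sell 362: 362/872 × $7,486.40 → $3,107.88
Ending inventory (cost pool remaining) = $4,378.52

COGS = $3,107.88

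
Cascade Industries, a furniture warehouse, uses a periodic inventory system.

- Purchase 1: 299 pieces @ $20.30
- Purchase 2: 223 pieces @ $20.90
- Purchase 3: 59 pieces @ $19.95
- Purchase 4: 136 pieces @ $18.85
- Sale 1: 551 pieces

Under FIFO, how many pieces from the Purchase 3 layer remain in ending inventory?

Sale 1 (551) [FIFO — oldest first]: 299 @ $20.30 + 223 @ $20.90 + 29 @ $19.95 = $11,308.95
Ending inventory: 30 @ $19.95 + 136 @ $18.85 = $3,162.10

30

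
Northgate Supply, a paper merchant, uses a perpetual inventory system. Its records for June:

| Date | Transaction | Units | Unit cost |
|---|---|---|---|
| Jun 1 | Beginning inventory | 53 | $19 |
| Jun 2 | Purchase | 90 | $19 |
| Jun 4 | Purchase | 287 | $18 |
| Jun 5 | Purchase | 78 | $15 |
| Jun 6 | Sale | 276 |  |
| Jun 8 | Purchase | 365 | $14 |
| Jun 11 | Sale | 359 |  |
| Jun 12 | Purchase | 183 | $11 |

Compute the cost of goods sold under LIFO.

COGS = $9,760

Jun 6, 276 sold [LIFO — newest first]: 78 @ $15 + 198 @ $18 = $4,734
Jun 11, 359 sold [LIFO — newest first]: 359 @ $14 = $5,026
Total COGS = $4,734 + $5,026 = $9,760
Ending inventory: 53 @ $19 + 90 @ $19 + 89 @ $18 + 6 @ $14 + 183 @ $11 = $6,416
Check: goods available $16,176 = COGS $9,760 + ending $6,416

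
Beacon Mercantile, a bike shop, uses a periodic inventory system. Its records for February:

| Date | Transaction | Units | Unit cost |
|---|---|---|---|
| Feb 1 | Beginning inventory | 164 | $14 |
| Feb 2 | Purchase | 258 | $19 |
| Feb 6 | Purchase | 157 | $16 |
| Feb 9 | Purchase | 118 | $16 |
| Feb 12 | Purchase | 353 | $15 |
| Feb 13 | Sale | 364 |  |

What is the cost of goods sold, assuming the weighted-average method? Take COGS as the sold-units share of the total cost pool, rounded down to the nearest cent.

Feb 13, sell 364: 364/1050 × $16,893.00 → $5,856.24
Ending inventory (cost pool remaining) = $11,036.76
Check: goods available $16,893.00 = COGS $5,856.24 + ending $11,036.76

COGS = $5,856.24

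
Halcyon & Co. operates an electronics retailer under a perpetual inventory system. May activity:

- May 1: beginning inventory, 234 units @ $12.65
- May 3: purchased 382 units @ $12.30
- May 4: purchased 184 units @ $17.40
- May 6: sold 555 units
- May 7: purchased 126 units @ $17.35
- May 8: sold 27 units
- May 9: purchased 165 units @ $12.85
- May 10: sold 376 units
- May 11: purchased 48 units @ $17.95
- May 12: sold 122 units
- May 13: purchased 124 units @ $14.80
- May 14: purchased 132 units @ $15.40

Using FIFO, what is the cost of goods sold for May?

May 6, 555 sold [FIFO — oldest first]: 234 @ $12.65 + 321 @ $12.30 = $6,908.40
May 8, 27 sold [FIFO — oldest first]: 27 @ $12.30 = $332.10
May 10, 376 sold [FIFO — oldest first]: 34 @ $12.30 + 184 @ $17.40 + 126 @ $17.35 + 32 @ $12.85 = $6,217.10
May 12, 122 sold [FIFO — oldest first]: 122 @ $12.85 = $1,567.70
Total COGS = $6,908.40 + $332.10 + $6,217.10 + $1,567.70 = $15,025.30
Ending inventory: 11 @ $12.85 + 48 @ $17.95 + 124 @ $14.80 + 132 @ $15.40 = $4,870.95

COGS = $15,025.30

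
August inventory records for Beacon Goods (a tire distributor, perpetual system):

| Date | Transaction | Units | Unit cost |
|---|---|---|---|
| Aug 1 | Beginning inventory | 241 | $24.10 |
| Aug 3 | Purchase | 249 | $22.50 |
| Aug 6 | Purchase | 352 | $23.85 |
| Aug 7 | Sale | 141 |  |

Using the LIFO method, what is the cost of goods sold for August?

COGS = $3,362.85

Aug 7, 141 sold [LIFO — newest first]: 141 @ $23.85 = $3,362.85
Ending inventory: 241 @ $24.10 + 249 @ $22.50 + 211 @ $23.85 = $16,442.95
Check: goods available $19,805.80 = COGS $3,362.85 + ending $16,442.95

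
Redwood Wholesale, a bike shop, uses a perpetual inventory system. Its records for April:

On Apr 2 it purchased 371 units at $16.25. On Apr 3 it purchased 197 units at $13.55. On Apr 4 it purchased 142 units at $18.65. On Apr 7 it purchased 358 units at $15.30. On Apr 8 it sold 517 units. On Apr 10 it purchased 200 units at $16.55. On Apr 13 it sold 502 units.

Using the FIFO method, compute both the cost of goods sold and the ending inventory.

Apr 8, 517 sold [FIFO — oldest first]: 371 @ $16.25 + 146 @ $13.55 = $8,007.05
Apr 13, 502 sold [FIFO — oldest first]: 51 @ $13.55 + 142 @ $18.65 + 309 @ $15.30 = $8,067.05
Total COGS = $8,007.05 + $8,067.05 = $16,074.10
Ending inventory: 49 @ $15.30 + 200 @ $16.55 = $4,059.70
Check: goods available $20,133.80 = COGS $16,074.10 + ending $4,059.70

COGS = $16,074.10; ending inventory = $4,059.70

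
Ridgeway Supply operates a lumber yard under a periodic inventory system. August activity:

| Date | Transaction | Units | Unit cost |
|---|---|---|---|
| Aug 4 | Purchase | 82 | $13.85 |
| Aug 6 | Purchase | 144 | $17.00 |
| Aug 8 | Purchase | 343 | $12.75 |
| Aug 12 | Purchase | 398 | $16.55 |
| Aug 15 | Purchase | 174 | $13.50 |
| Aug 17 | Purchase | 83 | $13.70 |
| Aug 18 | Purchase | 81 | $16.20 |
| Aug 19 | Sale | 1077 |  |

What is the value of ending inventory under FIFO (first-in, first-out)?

Ending inventory = $3,313.30

Aug 19, 1077 sold [FIFO — oldest first]: 82 @ $13.85 + 144 @ $17.00 + 343 @ $12.75 + 398 @ $16.55 + 110 @ $13.50 = $16,028.85
Ending inventory: 64 @ $13.50 + 83 @ $13.70 + 81 @ $16.20 = $3,313.30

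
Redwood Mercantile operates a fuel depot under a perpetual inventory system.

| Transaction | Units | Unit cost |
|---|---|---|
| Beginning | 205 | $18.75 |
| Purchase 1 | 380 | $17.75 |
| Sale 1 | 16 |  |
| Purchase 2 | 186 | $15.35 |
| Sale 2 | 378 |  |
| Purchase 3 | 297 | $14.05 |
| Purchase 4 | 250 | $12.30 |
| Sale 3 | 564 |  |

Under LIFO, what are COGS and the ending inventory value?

Sale 1 (16) [LIFO — newest first]: 16 @ $17.75 = $284.00
Sale 2 (378) [LIFO — newest first]: 186 @ $15.35 + 192 @ $17.75 = $6,263.10
Sale 3 (564) [LIFO — newest first]: 250 @ $12.30 + 297 @ $14.05 + 17 @ $17.75 = $7,549.60
Total COGS = $284.00 + $6,263.10 + $7,549.60 = $14,096.70
Ending inventory: 205 @ $18.75 + 155 @ $17.75 = $6,595.00
Check: goods available $20,691.70 = COGS $14,096.70 + ending $6,595.00

COGS = $14,096.70; ending inventory = $6,595.00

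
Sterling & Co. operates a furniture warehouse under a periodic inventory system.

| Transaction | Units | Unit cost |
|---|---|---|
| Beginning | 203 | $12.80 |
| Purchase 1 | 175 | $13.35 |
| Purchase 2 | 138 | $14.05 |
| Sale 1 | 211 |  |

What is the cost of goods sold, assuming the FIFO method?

COGS = $2,705.20

Sale 1 (211) [FIFO — oldest first]: 203 @ $12.80 + 8 @ $13.35 = $2,705.20
Ending inventory: 167 @ $13.35 + 138 @ $14.05 = $4,168.35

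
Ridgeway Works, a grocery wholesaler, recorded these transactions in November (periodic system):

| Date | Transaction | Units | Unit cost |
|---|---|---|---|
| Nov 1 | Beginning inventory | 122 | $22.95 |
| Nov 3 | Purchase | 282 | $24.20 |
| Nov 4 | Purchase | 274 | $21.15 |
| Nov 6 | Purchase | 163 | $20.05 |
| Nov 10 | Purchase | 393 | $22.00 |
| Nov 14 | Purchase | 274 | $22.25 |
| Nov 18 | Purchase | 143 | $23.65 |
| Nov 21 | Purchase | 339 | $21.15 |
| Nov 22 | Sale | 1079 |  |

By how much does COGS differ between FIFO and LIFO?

FIFO COGS: 122 @ $22.95 + 282 @ $24.20 + 274 @ $21.15 + 163 @ $20.05 + 238 @ $22.00 = $23,923.55
LIFO COGS: 339 @ $21.15 + 143 @ $23.65 + 274 @ $22.25 + 323 @ $22.00 = $23,754.30
Difference = |$23,923.55 − $23,754.30| = $169.25

$169.25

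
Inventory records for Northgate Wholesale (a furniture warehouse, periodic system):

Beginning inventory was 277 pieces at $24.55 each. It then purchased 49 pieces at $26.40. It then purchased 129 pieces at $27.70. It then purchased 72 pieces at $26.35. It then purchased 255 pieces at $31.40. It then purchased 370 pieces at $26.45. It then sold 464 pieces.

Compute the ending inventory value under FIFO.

Sale 1 (464) [FIFO — oldest first]: 277 @ $24.55 + 49 @ $26.40 + 129 @ $27.70 + 9 @ $26.35 = $11,904.40
Ending inventory: 63 @ $26.35 + 255 @ $31.40 + 370 @ $26.45 = $19,453.55

Ending inventory = $19,453.55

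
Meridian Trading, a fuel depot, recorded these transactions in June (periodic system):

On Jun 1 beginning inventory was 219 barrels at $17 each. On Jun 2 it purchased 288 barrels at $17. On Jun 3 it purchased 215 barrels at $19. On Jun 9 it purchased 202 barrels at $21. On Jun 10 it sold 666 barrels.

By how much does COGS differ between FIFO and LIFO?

$920

FIFO COGS: 219 @ $17 + 288 @ $17 + 159 @ $19 = $11,640
LIFO COGS: 202 @ $21 + 215 @ $19 + 249 @ $17 = $12,560
Difference = |$11,640 − $12,560| = $920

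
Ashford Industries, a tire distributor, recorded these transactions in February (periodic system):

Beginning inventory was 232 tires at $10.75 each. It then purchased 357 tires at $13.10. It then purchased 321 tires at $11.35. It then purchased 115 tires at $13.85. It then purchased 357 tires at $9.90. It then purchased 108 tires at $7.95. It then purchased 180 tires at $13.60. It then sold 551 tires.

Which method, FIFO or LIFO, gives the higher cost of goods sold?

FIFO COGS: 232 @ $10.75 + 319 @ $13.10 = $6,672.90
LIFO COGS: 180 @ $13.60 + 108 @ $7.95 + 263 @ $9.90 = $5,910.30

FIFO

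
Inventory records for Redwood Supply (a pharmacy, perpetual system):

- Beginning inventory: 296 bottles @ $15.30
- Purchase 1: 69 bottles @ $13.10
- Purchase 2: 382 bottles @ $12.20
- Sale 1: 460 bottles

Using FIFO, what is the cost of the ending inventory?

Sale 1 (460) [FIFO — oldest first]: 296 @ $15.30 + 69 @ $13.10 + 95 @ $12.20 = $6,591.70
Ending inventory: 287 @ $12.20 = $3,501.40

Ending inventory = $3,501.40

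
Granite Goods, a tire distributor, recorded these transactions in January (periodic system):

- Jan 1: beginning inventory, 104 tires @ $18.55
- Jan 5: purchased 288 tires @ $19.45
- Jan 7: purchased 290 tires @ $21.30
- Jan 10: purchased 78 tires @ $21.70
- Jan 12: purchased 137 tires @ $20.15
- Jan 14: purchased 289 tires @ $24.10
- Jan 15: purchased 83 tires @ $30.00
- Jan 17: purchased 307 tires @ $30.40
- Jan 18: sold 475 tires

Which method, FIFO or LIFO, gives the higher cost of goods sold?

FIFO COGS: 104 @ $18.55 + 288 @ $19.45 + 83 @ $21.30 = $9,298.70
LIFO COGS: 307 @ $30.40 + 83 @ $30.00 + 85 @ $24.10 = $13,871.30

LIFO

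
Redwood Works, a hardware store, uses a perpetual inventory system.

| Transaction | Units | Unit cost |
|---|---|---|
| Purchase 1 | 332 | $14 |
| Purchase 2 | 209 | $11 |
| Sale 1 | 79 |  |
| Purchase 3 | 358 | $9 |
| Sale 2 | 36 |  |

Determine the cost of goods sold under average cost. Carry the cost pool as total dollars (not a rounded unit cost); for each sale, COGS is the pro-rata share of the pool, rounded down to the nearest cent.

COGS = $1,416.34

After Purchase 1: 332 on hand, pool $4,648.00 (≈ $14.0000 each)
After Purchase 2: 541 on hand, pool $6,947.00 (≈ $12.8410 each)
Sale 1, sell 79: 79/541 × $6,947.00 → $1,014.44
After Purchase 3: 820 on hand, pool $9,154.56 (≈ $11.1641 each)
Sale 2, sell 36: 36/820 × $9,154.56 → $401.90
Total COGS = $1,014.44 + $401.90 = $1,416.34
Ending inventory (cost pool remaining) = $8,752.66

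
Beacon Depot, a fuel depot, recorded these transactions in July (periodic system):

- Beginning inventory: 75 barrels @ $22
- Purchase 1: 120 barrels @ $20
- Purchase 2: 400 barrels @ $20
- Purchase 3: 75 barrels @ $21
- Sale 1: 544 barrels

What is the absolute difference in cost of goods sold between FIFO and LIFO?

$75

FIFO COGS: 75 @ $22 + 120 @ $20 + 349 @ $20 = $11,030
LIFO COGS: 75 @ $21 + 400 @ $20 + 69 @ $20 = $10,955
Difference = |$11,030 − $10,955| = $75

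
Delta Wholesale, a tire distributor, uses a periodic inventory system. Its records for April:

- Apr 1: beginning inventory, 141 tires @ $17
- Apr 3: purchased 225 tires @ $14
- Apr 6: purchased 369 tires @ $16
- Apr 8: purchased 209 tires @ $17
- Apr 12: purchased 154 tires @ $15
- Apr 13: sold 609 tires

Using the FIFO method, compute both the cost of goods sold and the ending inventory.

COGS = $9,435; ending inventory = $7,879

Apr 13, 609 sold [FIFO — oldest first]: 141 @ $17 + 225 @ $14 + 243 @ $16 = $9,435
Ending inventory: 126 @ $16 + 209 @ $17 + 154 @ $15 = $7,879
Check: goods available $17,314 = COGS $9,435 + ending $7,879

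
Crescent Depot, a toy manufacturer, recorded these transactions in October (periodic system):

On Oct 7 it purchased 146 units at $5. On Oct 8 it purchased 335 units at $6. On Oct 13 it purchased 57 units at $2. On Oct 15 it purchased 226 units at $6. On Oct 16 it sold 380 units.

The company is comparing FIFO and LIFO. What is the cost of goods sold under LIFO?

COGS = $2,052

FIFO COGS: 146 @ $5 + 234 @ $6 = $2,134
LIFO COGS: 226 @ $6 + 57 @ $2 + 97 @ $6 = $2,052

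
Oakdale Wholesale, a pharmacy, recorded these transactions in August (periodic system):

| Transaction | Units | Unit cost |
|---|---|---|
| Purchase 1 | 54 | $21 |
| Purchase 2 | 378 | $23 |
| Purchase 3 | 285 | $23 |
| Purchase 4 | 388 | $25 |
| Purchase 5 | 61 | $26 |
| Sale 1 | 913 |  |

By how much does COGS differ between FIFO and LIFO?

$675

FIFO COGS: 54 @ $21 + 378 @ $23 + 285 @ $23 + 196 @ $25 = $21,283
LIFO COGS: 61 @ $26 + 388 @ $25 + 285 @ $23 + 179 @ $23 = $21,958
Difference = |$21,283 − $21,958| = $675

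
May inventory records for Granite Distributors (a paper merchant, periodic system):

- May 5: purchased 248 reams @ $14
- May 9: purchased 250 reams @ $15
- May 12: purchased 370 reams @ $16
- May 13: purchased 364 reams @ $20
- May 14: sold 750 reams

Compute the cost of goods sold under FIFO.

May 14, 750 sold [FIFO — oldest first]: 248 @ $14 + 250 @ $15 + 252 @ $16 = $11,254
Ending inventory: 118 @ $16 + 364 @ $20 = $9,168

COGS = $11,254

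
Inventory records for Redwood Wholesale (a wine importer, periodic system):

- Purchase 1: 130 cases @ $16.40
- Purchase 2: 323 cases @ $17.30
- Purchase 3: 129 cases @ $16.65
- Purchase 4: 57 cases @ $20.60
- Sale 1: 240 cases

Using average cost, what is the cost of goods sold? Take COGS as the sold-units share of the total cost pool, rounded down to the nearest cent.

COGS = $4,147.21

Sale 1, sell 240: 240/639 × $11,041.95 → $4,147.21
Ending inventory (cost pool remaining) = $6,894.74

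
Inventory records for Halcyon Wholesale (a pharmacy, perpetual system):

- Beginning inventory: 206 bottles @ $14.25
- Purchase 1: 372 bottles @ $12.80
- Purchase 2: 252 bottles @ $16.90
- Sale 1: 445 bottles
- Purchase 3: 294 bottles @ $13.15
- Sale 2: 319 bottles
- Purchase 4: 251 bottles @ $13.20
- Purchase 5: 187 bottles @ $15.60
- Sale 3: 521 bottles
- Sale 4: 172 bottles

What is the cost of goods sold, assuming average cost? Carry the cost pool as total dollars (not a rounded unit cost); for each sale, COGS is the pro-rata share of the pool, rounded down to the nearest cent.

COGS = $20,576.01

After Beginning: 206 on hand, pool $2,935.50 (≈ $14.2500 each)
After Purchase 1: 578 on hand, pool $7,697.10 (≈ $13.3168 each)
After Purchase 2: 830 on hand, pool $11,955.90 (≈ $14.4047 each)
Sale 1, sell 445: 445/830 × $11,955.90 → $6,410.09
After Purchase 3: 679 on hand, pool $9,411.91 (≈ $13.8614 each)
Sale 2, sell 319: 319/679 × $9,411.91 → $4,421.79
After Purchase 4: 611 on hand, pool $8,303.32 (≈ $13.5897 each)
After Purchase 5: 798 on hand, pool $11,220.52 (≈ $14.0608 each)
Sale 3, sell 521: 521/798 × $11,220.52 → $7,325.67
Sale 4, sell 172: 172/277 × $3,894.85 → $2,418.46
Total COGS = $6,410.09 + $4,421.79 + $7,325.67 + $2,418.46 = $20,576.01
Ending inventory (cost pool remaining) = $1,476.39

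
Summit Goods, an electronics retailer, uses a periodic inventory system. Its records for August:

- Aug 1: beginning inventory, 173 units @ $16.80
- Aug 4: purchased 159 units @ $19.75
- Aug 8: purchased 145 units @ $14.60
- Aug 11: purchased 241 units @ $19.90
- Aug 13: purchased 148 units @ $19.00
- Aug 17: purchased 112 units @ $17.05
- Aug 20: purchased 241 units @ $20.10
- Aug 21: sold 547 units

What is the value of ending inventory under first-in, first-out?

Aug 21, 547 sold [FIFO — oldest first]: 173 @ $16.80 + 159 @ $19.75 + 145 @ $14.60 + 70 @ $19.90 = $9,556.65
Ending inventory: 171 @ $19.90 + 148 @ $19.00 + 112 @ $17.05 + 241 @ $20.10 = $12,968.60

Ending inventory = $12,968.60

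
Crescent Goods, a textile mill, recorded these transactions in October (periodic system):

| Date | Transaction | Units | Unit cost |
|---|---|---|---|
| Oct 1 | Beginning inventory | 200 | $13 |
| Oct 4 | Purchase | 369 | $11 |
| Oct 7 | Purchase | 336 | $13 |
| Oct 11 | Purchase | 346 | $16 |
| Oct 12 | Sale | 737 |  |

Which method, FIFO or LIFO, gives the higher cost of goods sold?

FIFO COGS: 200 @ $13 + 369 @ $11 + 168 @ $13 = $8,843
LIFO COGS: 346 @ $16 + 336 @ $13 + 55 @ $11 = $10,509

LIFO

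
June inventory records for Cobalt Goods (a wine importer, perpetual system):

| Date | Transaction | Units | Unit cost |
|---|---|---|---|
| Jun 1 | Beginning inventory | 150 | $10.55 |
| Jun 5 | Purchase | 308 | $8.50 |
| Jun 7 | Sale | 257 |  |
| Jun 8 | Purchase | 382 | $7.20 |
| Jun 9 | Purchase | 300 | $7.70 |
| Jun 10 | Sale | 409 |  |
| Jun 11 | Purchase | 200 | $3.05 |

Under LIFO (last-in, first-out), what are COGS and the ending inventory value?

Jun 7, 257 sold [LIFO — newest first]: 257 @ $8.50 = $2,184.50
Jun 10, 409 sold [LIFO — newest first]: 300 @ $7.70 + 109 @ $7.20 = $3,094.80
Total COGS = $2,184.50 + $3,094.80 = $5,279.30
Ending inventory: 150 @ $10.55 + 51 @ $8.50 + 273 @ $7.20 + 200 @ $3.05 = $4,591.60

COGS = $5,279.30; ending inventory = $4,591.60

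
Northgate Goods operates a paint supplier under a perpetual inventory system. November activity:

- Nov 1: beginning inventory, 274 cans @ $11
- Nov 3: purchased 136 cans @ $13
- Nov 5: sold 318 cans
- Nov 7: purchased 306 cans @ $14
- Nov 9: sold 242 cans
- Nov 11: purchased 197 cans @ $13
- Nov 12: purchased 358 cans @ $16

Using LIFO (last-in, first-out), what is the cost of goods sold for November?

COGS = $7,158

Nov 5, 318 sold [LIFO — newest first]: 136 @ $13 + 182 @ $11 = $3,770
Nov 9, 242 sold [LIFO — newest first]: 242 @ $14 = $3,388
Total COGS = $3,770 + $3,388 = $7,158
Ending inventory: 92 @ $11 + 64 @ $14 + 197 @ $13 + 358 @ $16 = $10,197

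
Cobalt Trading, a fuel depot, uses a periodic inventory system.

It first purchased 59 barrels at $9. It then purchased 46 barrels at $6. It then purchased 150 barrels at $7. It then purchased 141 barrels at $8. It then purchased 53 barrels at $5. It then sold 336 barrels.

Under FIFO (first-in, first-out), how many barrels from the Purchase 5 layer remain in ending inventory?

53

Sale 1 (336) [FIFO — oldest first]: 59 @ $9 + 46 @ $6 + 150 @ $7 + 81 @ $8 = $2,505
Ending inventory: 60 @ $8 + 53 @ $5 = $745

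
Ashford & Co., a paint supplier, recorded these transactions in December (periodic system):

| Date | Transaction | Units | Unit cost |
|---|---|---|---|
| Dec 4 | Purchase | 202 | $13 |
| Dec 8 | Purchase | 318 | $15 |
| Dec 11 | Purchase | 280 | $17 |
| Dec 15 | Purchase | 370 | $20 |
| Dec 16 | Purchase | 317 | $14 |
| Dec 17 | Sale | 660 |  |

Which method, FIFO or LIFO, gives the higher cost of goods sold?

FIFO COGS: 202 @ $13 + 318 @ $15 + 140 @ $17 = $9,776
LIFO COGS: 317 @ $14 + 343 @ $20 = $11,298

LIFO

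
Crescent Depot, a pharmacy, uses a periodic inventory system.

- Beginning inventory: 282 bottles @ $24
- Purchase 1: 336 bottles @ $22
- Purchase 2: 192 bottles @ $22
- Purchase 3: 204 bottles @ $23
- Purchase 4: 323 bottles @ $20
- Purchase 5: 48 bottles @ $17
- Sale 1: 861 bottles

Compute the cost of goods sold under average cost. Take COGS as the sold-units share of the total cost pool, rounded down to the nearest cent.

COGS = $18,868.64

Sale 1, sell 861: 861/1385 × $30,352.00 → $18,868.64
Ending inventory (cost pool remaining) = $11,483.36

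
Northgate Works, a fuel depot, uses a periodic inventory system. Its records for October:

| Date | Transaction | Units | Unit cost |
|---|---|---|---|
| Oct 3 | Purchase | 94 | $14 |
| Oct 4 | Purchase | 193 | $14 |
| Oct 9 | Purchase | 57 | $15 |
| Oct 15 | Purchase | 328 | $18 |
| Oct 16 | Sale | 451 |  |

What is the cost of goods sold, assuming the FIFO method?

COGS = $6,799

Oct 16, 451 sold [FIFO — oldest first]: 94 @ $14 + 193 @ $14 + 57 @ $15 + 107 @ $18 = $6,799
Ending inventory: 221 @ $18 = $3,978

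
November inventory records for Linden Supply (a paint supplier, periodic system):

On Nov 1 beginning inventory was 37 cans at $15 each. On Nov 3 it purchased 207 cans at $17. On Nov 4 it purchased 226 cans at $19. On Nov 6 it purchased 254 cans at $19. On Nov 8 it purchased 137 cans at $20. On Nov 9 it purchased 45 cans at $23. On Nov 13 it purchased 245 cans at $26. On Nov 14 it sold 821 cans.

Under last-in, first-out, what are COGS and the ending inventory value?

COGS = $17,631; ending inventory = $5,708

Nov 14, 821 sold [LIFO — newest first]: 245 @ $26 + 45 @ $23 + 137 @ $20 + 254 @ $19 + 140 @ $19 = $17,631
Ending inventory: 37 @ $15 + 207 @ $17 + 86 @ $19 = $5,708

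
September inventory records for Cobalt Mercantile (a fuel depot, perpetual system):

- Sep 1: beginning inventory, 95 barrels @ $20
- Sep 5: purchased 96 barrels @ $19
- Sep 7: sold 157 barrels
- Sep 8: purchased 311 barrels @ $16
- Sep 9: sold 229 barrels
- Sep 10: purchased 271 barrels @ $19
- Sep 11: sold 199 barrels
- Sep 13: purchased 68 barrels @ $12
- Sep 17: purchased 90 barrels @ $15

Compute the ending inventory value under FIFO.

Ending inventory = $5,738

Sep 7, 157 sold [FIFO — oldest first]: 95 @ $20 + 62 @ $19 = $3,078
Sep 9, 229 sold [FIFO — oldest first]: 34 @ $19 + 195 @ $16 = $3,766
Sep 11, 199 sold [FIFO — oldest first]: 116 @ $16 + 83 @ $19 = $3,433
Total COGS = $3,078 + $3,766 + $3,433 = $10,277
Ending inventory: 188 @ $19 + 68 @ $12 + 90 @ $15 = $5,738
Check: goods available $16,015 = COGS $10,277 + ending $5,738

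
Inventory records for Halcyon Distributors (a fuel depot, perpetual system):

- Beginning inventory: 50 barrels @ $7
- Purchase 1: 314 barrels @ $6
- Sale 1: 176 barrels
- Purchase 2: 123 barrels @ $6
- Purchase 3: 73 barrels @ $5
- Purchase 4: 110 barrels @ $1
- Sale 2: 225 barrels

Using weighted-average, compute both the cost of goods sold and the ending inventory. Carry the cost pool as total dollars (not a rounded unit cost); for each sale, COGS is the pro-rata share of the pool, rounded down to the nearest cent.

After Beginning: 50 on hand, pool $350.00 (≈ $7.0000 each)
After Purchase 1: 364 on hand, pool $2,234.00 (≈ $6.1374 each)
Sale 1, sell 176: 176/364 × $2,234.00 → $1,080.17
After Purchase 2: 311 on hand, pool $1,891.83 (≈ $6.0831 each)
After Purchase 3: 384 on hand, pool $2,256.83 (≈ $5.8772 each)
After Purchase 4: 494 on hand, pool $2,366.83 (≈ $4.7912 each)
Sale 2, sell 225: 225/494 × $2,366.83 → $1,078.00
Total COGS = $1,080.17 + $1,078.00 = $2,158.17
Ending inventory (cost pool remaining) = $1,288.83

COGS = $2,158.17; ending inventory = $1,288.83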